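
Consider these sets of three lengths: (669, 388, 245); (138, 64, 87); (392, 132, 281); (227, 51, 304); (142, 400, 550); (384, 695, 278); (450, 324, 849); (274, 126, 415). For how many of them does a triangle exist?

2

(245,388,669): 245+388 ≤ 669 → not valid
(64,87,138): 64+87 > 138 → valid
(132,281,392): 132+281 > 392 → valid
(51,227,304): 51+227 ≤ 304 → not valid
(142,400,550): 142+400 ≤ 550 → not valid
(278,384,695): 278+384 ≤ 695 → not valid
(324,450,849): 324+450 ≤ 849 → not valid
(126,274,415): 126+274 ≤ 415 → not valid
2 of the 8 triples form a triangle.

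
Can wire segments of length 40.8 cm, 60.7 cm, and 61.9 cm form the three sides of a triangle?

Yes

The longest side is 61.9, and the other two sum to 101.5.
Since 101.5 > 61.9, the triangle inequality holds.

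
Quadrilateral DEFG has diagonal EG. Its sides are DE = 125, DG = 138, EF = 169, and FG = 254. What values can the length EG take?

From triangle DEG: |125 − 138| < EG < 125 + 138, i.e. 13 < EG < 263.
From triangle FEG: 85 < EG < 423.
Both must hold, so EG lies in the intersection.

85 < EG < 263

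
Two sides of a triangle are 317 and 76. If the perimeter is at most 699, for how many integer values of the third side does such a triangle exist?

65

Triangle inequality: 241 < x < 393. Perimeter ≤ 699 gives x ≤ 699 − 317 − 76 = 306.
So 241 < x ≤ 306; integers 242 through 306: 65 values.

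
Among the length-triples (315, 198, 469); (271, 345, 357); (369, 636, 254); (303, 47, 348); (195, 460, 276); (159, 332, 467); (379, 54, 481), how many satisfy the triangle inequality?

5

(198,315,469): 198+315 > 469 → valid
(271,345,357): 271+345 > 357 → valid
(254,369,636): 254+369 ≤ 636 → not valid
(47,303,348): 47+303 > 348 → valid
(195,276,460): 195+276 > 460 → valid
(159,332,467): 159+332 > 467 → valid
(54,379,481): 54+379 ≤ 481 → not valid
5 of the 7 triples form a triangle.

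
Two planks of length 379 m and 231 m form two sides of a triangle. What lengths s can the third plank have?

By the triangle inequality, s must be less than 379 + 231 = 610 and greater than |379 − 231| = 148.

148 < s < 610 (m)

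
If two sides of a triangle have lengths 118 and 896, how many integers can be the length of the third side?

The third side lies in the open interval (778, 1014).
Integers from 779 to 1013 inclusive: 1013 − 779 + 1 = 235.

235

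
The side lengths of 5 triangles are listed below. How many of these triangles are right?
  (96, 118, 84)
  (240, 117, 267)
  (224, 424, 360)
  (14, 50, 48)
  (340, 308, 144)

(96,118,84): 84²+96² = 16272 > 13924 = 118² → acute
(240,117,267): 117²+240² = 71289 = 267² → right
(224,424,360): 224²+360² = 179776 = 424² → right
(14,50,48): 14²+48² = 2500 = 50² → right
(340,308,144): 144²+308² = 115600 = 340² → right
4 of the 5 are right.

4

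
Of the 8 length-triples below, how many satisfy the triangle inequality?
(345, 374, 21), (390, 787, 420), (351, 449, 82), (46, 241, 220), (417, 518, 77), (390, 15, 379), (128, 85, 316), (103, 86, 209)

(21,345,374): 21+345 ≤ 374 → not valid
(390,420,787): 390+420 > 787 → valid
(82,351,449): 82+351 ≤ 449 → not valid
(46,220,241): 46+220 > 241 → valid
(77,417,518): 77+417 ≤ 518 → not valid
(15,379,390): 15+379 > 390 → valid
(85,128,316): 85+128 ≤ 316 → not valid
(86,103,209): 86+103 ≤ 209 → not valid
3 of the 8 triples form a triangle.

3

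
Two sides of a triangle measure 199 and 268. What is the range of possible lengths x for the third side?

69 < x < 467

By the triangle inequality, x must be less than 199 + 268 = 467 and greater than |199 − 268| = 69.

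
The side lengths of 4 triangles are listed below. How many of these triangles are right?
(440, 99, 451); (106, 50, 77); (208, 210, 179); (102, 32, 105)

1

(440,99,451): 99²+440² = 203401 = 451² → right
(106,50,77): 50²+77² = 8429 < 11236 = 106² → obtuse
(208,210,179): 179²+208² = 75305 > 44100 = 210² → acute
(102,32,105): 32²+102² = 11428 > 11025 = 105² → acute
1 of the 4 is right.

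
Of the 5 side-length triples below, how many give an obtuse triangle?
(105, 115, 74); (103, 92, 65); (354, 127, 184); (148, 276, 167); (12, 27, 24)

(105,115,74): 74²+105² = 16501 > 13225 = 115² → acute
(103,92,65): 65²+92² = 12689 > 10609 = 103² → acute
(354,127,184): 127+184 ≤ 354, not a triangle
(148,276,167): 148²+167² = 49793 < 76176 = 276² → obtuse
(12,27,24): 12²+24² = 720 < 729 = 27² → obtuse
2 of the 5 are obtuse.

2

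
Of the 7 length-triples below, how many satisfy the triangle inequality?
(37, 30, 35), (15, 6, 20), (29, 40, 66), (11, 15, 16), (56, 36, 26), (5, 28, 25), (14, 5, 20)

(30,35,37): 30+35 > 37 → valid
(6,15,20): 6+15 > 20 → valid
(29,40,66): 29+40 > 66 → valid
(11,15,16): 11+15 > 16 → valid
(26,36,56): 26+36 > 56 → valid
(5,25,28): 5+25 > 28 → valid
(5,14,20): 5+14 ≤ 20 → not valid
6 of the 7 triples form a triangle.

6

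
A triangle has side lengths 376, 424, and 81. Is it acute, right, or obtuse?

Compare the square of the longest side to the sum of squares of the other two: 81² + 376² = 147937 < 179776 = 424².

obtuse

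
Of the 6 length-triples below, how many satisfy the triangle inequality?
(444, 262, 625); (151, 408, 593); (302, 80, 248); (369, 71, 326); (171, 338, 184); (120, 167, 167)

(262,444,625): 262+444 > 625 → valid
(151,408,593): 151+408 ≤ 593 → not valid
(80,248,302): 80+248 > 302 → valid
(71,326,369): 71+326 > 369 → valid
(171,184,338): 171+184 > 338 → valid
(120,167,167): 120+167 > 167 → valid
5 of the 6 triples form a triangle.

5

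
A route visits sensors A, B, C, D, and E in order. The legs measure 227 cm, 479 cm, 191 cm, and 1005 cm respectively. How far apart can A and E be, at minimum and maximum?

The maximum is all hops collinear in one direction: 227 + 479 + 191 + 1005 = 1902.
The longest hop is 1005; the others sum to 897. Folding the others back against it leaves at least 1005 − 897 = 108.

108 ≤ AE ≤ 1902 cm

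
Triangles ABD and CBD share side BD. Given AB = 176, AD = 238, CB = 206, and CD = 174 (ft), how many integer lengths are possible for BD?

From triangle ABD: 62 < BD < 414.
From triangle CBD: 32 < BD < 380.
Intersection: 62 < BD < 380, so integers 63 through 379: 317 values.

317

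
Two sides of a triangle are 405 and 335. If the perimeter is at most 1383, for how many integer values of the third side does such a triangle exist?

573

Triangle inequality: 70 < x < 740. Perimeter ≤ 1383 gives x ≤ 1383 − 405 − 335 = 643.
So 70 < x ≤ 643; integers 71 through 643: 573 values.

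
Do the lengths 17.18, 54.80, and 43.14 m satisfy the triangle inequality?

The longest side is 54.80, and the other two sum to 60.32.
Since 60.32 > 54.80, the triangle inequality holds.

Yes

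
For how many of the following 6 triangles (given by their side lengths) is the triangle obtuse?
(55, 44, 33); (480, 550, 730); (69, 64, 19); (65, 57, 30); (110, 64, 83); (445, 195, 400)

(55,44,33): 33²+44² = 3025 = 55² → right
(480,550,730): 480²+550² = 532900 = 730² → right
(69,64,19): 19²+64² = 4457 < 4761 = 69² → obtuse
(65,57,30): 30²+57² = 4149 < 4225 = 65² → obtuse
(110,64,83): 64²+83² = 10985 < 12100 = 110² → obtuse
(445,195,400): 195²+400² = 198025 = 445² → right
3 of the 6 are obtuse.

3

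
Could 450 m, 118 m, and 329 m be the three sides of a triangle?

The longest side is 450, but the other two sum to only 447.
447 < 450, so the triangle inequality fails.

No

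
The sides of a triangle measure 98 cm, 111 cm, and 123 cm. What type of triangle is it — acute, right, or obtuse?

Compare the square of the longest side to the sum of squares of the other two: 98² + 111² = 21925 > 15129 = 123².

acute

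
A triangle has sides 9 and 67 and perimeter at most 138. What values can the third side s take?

58 < s ≤ 62

Triangle inequality alone gives 58 < s < 76.
The perimeter condition gives s ≤ 138 − 9 − 67 = 62.
Intersecting the two: 58 < s ≤ 62.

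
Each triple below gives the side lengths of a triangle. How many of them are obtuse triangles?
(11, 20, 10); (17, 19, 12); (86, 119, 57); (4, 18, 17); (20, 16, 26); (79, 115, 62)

(11,20,10): 10²+11² = 221 < 400 = 20² → obtuse
(17,19,12): 12²+17² = 433 > 361 = 19² → acute
(86,119,57): 57²+86² = 10645 < 14161 = 119² → obtuse
(4,18,17): 4²+17² = 305 < 324 = 18² → obtuse
(20,16,26): 16²+20² = 656 < 676 = 26² → obtuse
(79,115,62): 62²+79² = 10085 < 13225 = 115² → obtuse
5 of the 6 are obtuse.

5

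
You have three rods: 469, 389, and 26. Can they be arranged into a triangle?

The longest side is 469, but the other two sum to only 415.
415 < 469, so the triangle inequality fails.

No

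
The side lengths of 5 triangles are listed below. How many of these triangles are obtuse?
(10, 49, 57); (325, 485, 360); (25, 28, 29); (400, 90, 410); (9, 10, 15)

2

(10,49,57): 10²+49² = 2501 < 3249 = 57² → obtuse
(325,485,360): 325²+360² = 235225 = 485² → right
(25,28,29): 25²+28² = 1409 > 841 = 29² → acute
(400,90,410): 90²+400² = 168100 = 410² → right
(9,10,15): 9²+10² = 181 < 225 = 15² → obtuse
2 of the 5 are obtuse.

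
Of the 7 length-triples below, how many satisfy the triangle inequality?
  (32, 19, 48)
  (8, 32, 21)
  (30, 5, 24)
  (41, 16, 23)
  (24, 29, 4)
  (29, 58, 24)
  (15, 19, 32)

(19,32,48): 19+32 > 48 → valid
(8,21,32): 8+21 ≤ 32 → not valid
(5,24,30): 5+24 ≤ 30 → not valid
(16,23,41): 16+23 ≤ 41 → not valid
(4,24,29): 4+24 ≤ 29 → not valid
(24,29,58): 24+29 ≤ 58 → not valid
(15,19,32): 15+19 > 32 → valid
2 of the 7 triples form a triangle.

2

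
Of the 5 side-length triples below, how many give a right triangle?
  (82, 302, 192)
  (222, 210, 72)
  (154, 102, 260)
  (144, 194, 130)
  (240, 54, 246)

(82,302,192): 82+192 ≤ 302, not a triangle
(222,210,72): 72²+210² = 49284 = 222² → right
(154,102,260): 102+154 ≤ 260, not a triangle
(144,194,130): 130²+144² = 37636 = 194² → right
(240,54,246): 54²+240² = 60516 = 246² → right
3 of the 5 are right.

3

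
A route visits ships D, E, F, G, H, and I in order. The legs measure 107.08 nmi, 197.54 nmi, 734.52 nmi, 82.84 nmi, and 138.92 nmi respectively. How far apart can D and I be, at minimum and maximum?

The maximum is all hops collinear in one direction: 107.08 + 197.54 + 734.52 + 82.84 + 138.92 = 1260.90.
The longest hop is 734.52; the others sum to 526.38. Folding the others back against it leaves at least 734.52 − 526.38 = 208.14.

208.14 ≤ DI ≤ 1260.90 nmi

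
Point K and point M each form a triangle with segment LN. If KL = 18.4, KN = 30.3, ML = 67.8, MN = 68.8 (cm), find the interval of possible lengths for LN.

From triangle KLN: |18.4 − 30.3| < LN < 18.4 + 30.3, i.e. 11.9 < LN < 48.7.
From triangle MLN: 1.0 < LN < 136.6.
Both must hold, so LN lies in the intersection.

11.9 < LN < 48.7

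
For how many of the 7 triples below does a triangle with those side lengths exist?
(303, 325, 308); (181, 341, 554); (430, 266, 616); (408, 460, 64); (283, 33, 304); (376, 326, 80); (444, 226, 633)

(303,308,325): 303+308 > 325 → valid
(181,341,554): 181+341 ≤ 554 → not valid
(266,430,616): 266+430 > 616 → valid
(64,408,460): 64+408 > 460 → valid
(33,283,304): 33+283 > 304 → valid
(80,326,376): 80+326 > 376 → valid
(226,444,633): 226+444 > 633 → valid
6 of the 7 triples form a triangle.

6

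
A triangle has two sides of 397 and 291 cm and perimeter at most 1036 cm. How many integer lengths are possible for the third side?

242

Triangle inequality: 106 < x < 688. Perimeter ≤ 1036 gives x ≤ 1036 − 397 − 291 = 348.
So 106 < x ≤ 348; integers 107 through 348: 242 values.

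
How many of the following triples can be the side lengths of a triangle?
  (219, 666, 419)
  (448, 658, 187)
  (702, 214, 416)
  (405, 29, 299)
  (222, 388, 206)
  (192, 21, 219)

(219,419,666): 219+419 ≤ 666 → not valid
(187,448,658): 187+448 ≤ 658 → not valid
(214,416,702): 214+416 ≤ 702 → not valid
(29,299,405): 29+299 ≤ 405 → not valid
(206,222,388): 206+222 > 388 → valid
(21,192,219): 21+192 ≤ 219 → not valid
1 of the 6 triples forms a triangle.

1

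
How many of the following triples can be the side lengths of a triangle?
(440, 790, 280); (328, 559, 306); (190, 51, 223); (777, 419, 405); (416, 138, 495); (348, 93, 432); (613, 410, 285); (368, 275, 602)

(280,440,790): 280+440 ≤ 790 → not valid
(306,328,559): 306+328 > 559 → valid
(51,190,223): 51+190 > 223 → valid
(405,419,777): 405+419 > 777 → valid
(138,416,495): 138+416 > 495 → valid
(93,348,432): 93+348 > 432 → valid
(285,410,613): 285+410 > 613 → valid
(275,368,602): 275+368 > 602 → valid
7 of the 8 triples form a triangle.

7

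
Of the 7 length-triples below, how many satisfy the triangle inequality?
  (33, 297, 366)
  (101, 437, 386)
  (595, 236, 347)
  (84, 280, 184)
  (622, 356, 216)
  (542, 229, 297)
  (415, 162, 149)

1

(33,297,366): 33+297 ≤ 366 → not valid
(101,386,437): 101+386 > 437 → valid
(236,347,595): 236+347 ≤ 595 → not valid
(84,184,280): 84+184 ≤ 280 → not valid
(216,356,622): 216+356 ≤ 622 → not valid
(229,297,542): 229+297 ≤ 542 → not valid
(149,162,415): 149+162 ≤ 415 → not valid
1 of the 7 triples forms a triangle.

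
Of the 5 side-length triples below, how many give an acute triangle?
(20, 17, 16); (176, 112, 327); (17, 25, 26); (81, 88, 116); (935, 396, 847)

3

(20,17,16): 16²+17² = 545 > 400 = 20² → acute
(176,112,327): 112+176 ≤ 327, not a triangle
(17,25,26): 17²+25² = 914 > 676 = 26² → acute
(81,88,116): 81²+88² = 14305 > 13456 = 116² → acute
(935,396,847): 396²+847² = 874225 = 935² → right
3 of the 5 are acute.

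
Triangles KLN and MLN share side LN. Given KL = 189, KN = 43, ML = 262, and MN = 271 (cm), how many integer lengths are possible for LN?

From triangle KLN: 146 < LN < 232.
From triangle MLN: 9 < LN < 533.
Intersection: 146 < LN < 232, so integers 147 through 231: 85 values.

85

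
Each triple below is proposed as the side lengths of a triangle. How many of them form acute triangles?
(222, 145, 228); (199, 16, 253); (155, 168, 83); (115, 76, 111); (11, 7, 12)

(222,145,228): 145²+222² = 70309 > 51984 = 228² → acute
(199,16,253): 16+199 ≤ 253, not a triangle
(155,168,83): 83²+155² = 30914 > 28224 = 168² → acute
(115,76,111): 76²+111² = 18097 > 13225 = 115² → acute
(11,7,12): 7²+11² = 170 > 144 = 12² → acute
4 of the 5 are acute.

4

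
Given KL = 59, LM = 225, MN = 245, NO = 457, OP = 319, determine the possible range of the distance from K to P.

The maximum is all hops collinear in one direction: 59 + 225 + 245 + 457 + 319 = 1305.
The longest hop is 457; the others sum to 848. Since 457 ≤ 848, the path can fold back on itself completely, so the minimum distance is 0.

0 ≤ KP ≤ 1305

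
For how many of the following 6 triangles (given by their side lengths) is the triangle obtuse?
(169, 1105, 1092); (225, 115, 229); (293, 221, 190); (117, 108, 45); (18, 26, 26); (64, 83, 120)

(169,1105,1092): 169²+1092² = 1221025 = 1105² → right
(225,115,229): 115²+225² = 63850 > 52441 = 229² → acute
(293,221,190): 190²+221² = 84941 < 85849 = 293² → obtuse
(117,108,45): 45²+108² = 13689 = 117² → right
(18,26,26): 18²+26² = 1000 > 676 = 26² → acute
(64,83,120): 64²+83² = 10985 < 14400 = 120² → obtuse
2 of the 6 are obtuse.

2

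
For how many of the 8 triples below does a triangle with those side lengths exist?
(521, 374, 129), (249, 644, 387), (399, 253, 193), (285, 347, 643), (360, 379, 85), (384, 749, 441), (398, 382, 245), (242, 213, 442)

(129,374,521): 129+374 ≤ 521 → not valid
(249,387,644): 249+387 ≤ 644 → not valid
(193,253,399): 193+253 > 399 → valid
(285,347,643): 285+347 ≤ 643 → not valid
(85,360,379): 85+360 > 379 → valid
(384,441,749): 384+441 > 749 → valid
(245,382,398): 245+382 > 398 → valid
(213,242,442): 213+242 > 442 → valid
5 of the 8 triples form a triangle.

5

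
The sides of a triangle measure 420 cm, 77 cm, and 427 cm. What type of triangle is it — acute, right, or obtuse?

right

Compare the square of the longest side to the sum of squares of the other two: 77² + 420² = 182329 = 427².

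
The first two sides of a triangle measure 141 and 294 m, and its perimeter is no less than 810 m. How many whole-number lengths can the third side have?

60

Triangle inequality: 153 < x < 435. Perimeter ≥ 810 gives x ≥ 810 − 141 − 294 = 375.
So 375 ≤ x < 435; integers 375 through 434: 60 values.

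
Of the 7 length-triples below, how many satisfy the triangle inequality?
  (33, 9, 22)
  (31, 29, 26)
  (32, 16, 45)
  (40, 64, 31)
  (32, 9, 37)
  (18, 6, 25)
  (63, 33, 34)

5

(9,22,33): 9+22 ≤ 33 → not valid
(26,29,31): 26+29 > 31 → valid
(16,32,45): 16+32 > 45 → valid
(31,40,64): 31+40 > 64 → valid
(9,32,37): 9+32 > 37 → valid
(6,18,25): 6+18 ≤ 25 → not valid
(33,34,63): 33+34 > 63 → valid
5 of the 7 triples form a triangle.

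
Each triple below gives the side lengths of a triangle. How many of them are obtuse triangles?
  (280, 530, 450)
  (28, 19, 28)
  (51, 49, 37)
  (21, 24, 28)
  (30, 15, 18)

1

(280,530,450): 280²+450² = 280900 = 530² → right
(28,19,28): 19²+28² = 1145 > 784 = 28² → acute
(51,49,37): 37²+49² = 3770 > 2601 = 51² → acute
(21,24,28): 21²+24² = 1017 > 784 = 28² → acute
(30,15,18): 15²+18² = 549 < 900 = 30² → obtuse
1 of the 5 is obtuse.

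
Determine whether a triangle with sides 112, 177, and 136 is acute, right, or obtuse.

obtuse

Compare the square of the longest side to the sum of squares of the other two: 112² + 136² = 31040 < 31329 = 177².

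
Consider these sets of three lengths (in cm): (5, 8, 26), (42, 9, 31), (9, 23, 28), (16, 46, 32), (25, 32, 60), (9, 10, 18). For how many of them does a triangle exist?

(5,8,26): 5+8 ≤ 26 → not valid
(9,31,42): 9+31 ≤ 42 → not valid
(9,23,28): 9+23 > 28 → valid
(16,32,46): 16+32 > 46 → valid
(25,32,60): 25+32 ≤ 60 → not valid
(9,10,18): 9+10 > 18 → valid
3 of the 6 triples form a triangle.

3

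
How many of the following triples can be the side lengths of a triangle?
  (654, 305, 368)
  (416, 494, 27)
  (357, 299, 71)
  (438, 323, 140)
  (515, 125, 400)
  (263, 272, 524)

(305,368,654): 305+368 > 654 → valid
(27,416,494): 27+416 ≤ 494 → not valid
(71,299,357): 71+299 > 357 → valid
(140,323,438): 140+323 > 438 → valid
(125,400,515): 125+400 > 515 → valid
(263,272,524): 263+272 > 524 → valid
5 of the 6 triples form a triangle.

5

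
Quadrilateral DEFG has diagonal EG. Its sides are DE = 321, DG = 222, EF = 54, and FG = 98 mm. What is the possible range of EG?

99 < EG < 152

From triangle DEG: |321 − 222| < EG < 321 + 222, i.e. 99 < EG < 543.
From triangle FEG: 44 < EG < 152.
Both must hold, so EG lies in the intersection.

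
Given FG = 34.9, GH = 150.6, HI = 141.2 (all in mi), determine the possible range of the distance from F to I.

The maximum is all hops collinear in one direction: 34.9 + 150.6 + 141.2 = 326.7.
The longest hop is 150.6; the others sum to 176.1. Since 150.6 ≤ 176.1, the path can fold back on itself completely, so the minimum distance is 0.

0 ≤ FI ≤ 326.7 mi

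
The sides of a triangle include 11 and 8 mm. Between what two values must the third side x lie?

By the triangle inequality, x must be less than 11 + 8 = 19 and greater than |11 − 8| = 3.

3 < x < 19 (mm)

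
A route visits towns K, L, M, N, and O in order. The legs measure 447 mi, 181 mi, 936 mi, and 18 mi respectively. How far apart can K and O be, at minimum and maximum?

290 ≤ KO ≤ 1582 mi

The maximum is all hops collinear in one direction: 447 + 181 + 936 + 18 = 1582.
The longest hop is 936; the others sum to 646. Folding the others back against it leaves at least 936 − 646 = 290.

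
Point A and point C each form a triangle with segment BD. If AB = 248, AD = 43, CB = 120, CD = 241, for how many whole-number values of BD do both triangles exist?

85

From triangle ABD: 205 < BD < 291.
From triangle CBD: 121 < BD < 361.
Intersection: 205 < BD < 291, so integers 206 through 290: 85 values.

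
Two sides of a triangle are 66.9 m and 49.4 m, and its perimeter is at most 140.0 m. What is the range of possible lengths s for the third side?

17.5 < s ≤ 23.7

Triangle inequality alone gives 17.5 < s < 116.3.
The perimeter condition gives s ≤ 140.0 − 66.9 − 49.4 = 23.7.
Intersecting the two: 17.5 < s ≤ 23.7.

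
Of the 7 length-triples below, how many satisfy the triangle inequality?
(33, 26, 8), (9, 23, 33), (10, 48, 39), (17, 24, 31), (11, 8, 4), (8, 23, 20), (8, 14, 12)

6

(8,26,33): 8+26 > 33 → valid
(9,23,33): 9+23 ≤ 33 → not valid
(10,39,48): 10+39 > 48 → valid
(17,24,31): 17+24 > 31 → valid
(4,8,11): 4+8 > 11 → valid
(8,20,23): 8+20 > 23 → valid
(8,12,14): 8+12 > 14 → valid
6 of the 7 triples form a triangle.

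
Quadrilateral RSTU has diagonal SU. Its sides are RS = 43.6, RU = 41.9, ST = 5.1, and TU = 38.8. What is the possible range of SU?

33.7 < SU < 43.9

From triangle RSU: |43.6 − 41.9| < SU < 43.6 + 41.9, i.e. 1.7 < SU < 85.5.
From triangle TSU: 33.7 < SU < 43.9.
Both must hold, so SU lies in the intersection.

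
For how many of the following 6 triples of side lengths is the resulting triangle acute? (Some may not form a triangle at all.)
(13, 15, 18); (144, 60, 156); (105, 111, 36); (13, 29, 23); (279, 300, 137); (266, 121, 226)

(13,15,18): 13²+15² = 394 > 324 = 18² → acute
(144,60,156): 60²+144² = 24336 = 156² → right
(105,111,36): 36²+105² = 12321 = 111² → right
(13,29,23): 13²+23² = 698 < 841 = 29² → obtuse
(279,300,137): 137²+279² = 96610 > 90000 = 300² → acute
(266,121,226): 121²+226² = 65717 < 70756 = 266² → obtuse
2 of the 6 are acute.

2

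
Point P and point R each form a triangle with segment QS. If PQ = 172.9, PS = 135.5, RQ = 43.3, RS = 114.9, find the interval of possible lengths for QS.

71.6 < QS < 158.2

From triangle PQS: |172.9 − 135.5| < QS < 172.9 + 135.5, i.e. 37.4 < QS < 308.4.
From triangle RQS: 71.6 < QS < 158.2.
Both must hold, so QS lies in the intersection.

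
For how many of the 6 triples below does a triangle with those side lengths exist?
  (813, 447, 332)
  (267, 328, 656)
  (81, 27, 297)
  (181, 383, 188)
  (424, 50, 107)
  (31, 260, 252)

(332,447,813): 332+447 ≤ 813 → not valid
(267,328,656): 267+328 ≤ 656 → not valid
(27,81,297): 27+81 ≤ 297 → not valid
(181,188,383): 181+188 ≤ 383 → not valid
(50,107,424): 50+107 ≤ 424 → not valid
(31,252,260): 31+252 > 260 → valid
1 of the 6 triples forms a triangle.

1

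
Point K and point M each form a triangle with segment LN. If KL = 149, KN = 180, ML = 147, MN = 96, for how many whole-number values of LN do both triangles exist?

From triangle KLN: 31 < LN < 329.
From triangle MLN: 51 < LN < 243.
Intersection: 51 < LN < 243, so integers 52 through 242: 191 values.

191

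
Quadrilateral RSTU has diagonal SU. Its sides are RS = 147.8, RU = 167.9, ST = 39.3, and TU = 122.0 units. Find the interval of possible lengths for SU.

From triangle RSU: |147.8 − 167.9| < SU < 147.8 + 167.9, i.e. 20.1 < SU < 315.7.
From triangle TSU: 82.7 < SU < 161.3.
Both must hold, so SU lies in the intersection.

82.7 < SU < 161.3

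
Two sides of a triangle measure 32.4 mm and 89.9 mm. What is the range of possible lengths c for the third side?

By the triangle inequality, c must be less than 32.4 + 89.9 = 122.3 and greater than |32.4 − 89.9| = 57.5.

57.5 < c < 122.3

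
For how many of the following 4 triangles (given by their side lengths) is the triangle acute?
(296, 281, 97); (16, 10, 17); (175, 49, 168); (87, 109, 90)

3

(296,281,97): 97²+281² = 88370 > 87616 = 296² → acute
(16,10,17): 10²+16² = 356 > 289 = 17² → acute
(175,49,168): 49²+168² = 30625 = 175² → right
(87,109,90): 87²+90² = 15669 > 11881 = 109² → acute
3 of the 4 are acute.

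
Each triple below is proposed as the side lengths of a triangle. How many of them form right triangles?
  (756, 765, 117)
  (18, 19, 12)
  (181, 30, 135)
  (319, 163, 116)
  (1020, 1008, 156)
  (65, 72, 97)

(756,765,117): 117²+756² = 585225 = 765² → right
(18,19,12): 12²+18² = 468 > 361 = 19² → acute
(181,30,135): 30+135 ≤ 181, not a triangle
(319,163,116): 116+163 ≤ 319, not a triangle
(1020,1008,156): 156²+1008² = 1040400 = 1020² → right
(65,72,97): 65²+72² = 9409 = 97² → right
3 of the 6 are right.

3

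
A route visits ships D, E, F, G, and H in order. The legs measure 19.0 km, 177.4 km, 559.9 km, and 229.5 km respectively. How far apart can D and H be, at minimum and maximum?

134.0 ≤ DH ≤ 985.8 km

The maximum is all hops collinear in one direction: 19.0 + 177.4 + 559.9 + 229.5 = 985.8.
The longest hop is 559.9; the others sum to 425.9. Folding the others back against it leaves at least 559.9 − 425.9 = 134.0.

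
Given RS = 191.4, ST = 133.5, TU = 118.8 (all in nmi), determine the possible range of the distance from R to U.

0 ≤ RU ≤ 443.7 nmi

The maximum is all hops collinear in one direction: 191.4 + 133.5 + 118.8 = 443.7.
The longest hop is 191.4; the others sum to 252.3. Since 191.4 ≤ 252.3, the path can fold back on itself completely, so the minimum distance is 0.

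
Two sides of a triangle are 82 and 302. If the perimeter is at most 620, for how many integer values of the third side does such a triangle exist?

Triangle inequality: 220 < x < 384. Perimeter ≤ 620 gives x ≤ 620 − 82 − 302 = 236.
So 220 < x ≤ 236; integers 221 through 236: 16 values.

16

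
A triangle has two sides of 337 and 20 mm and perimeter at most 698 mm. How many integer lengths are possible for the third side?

24

Triangle inequality: 317 < x < 357. Perimeter ≤ 698 gives x ≤ 698 − 337 − 20 = 341.
So 317 < x ≤ 341; integers 318 through 341: 24 values.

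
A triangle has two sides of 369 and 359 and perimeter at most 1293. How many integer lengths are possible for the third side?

Triangle inequality: 10 < x < 728. Perimeter ≤ 1293 gives x ≤ 1293 − 369 − 359 = 565.
So 10 < x ≤ 565; integers 11 through 565: 555 values.

555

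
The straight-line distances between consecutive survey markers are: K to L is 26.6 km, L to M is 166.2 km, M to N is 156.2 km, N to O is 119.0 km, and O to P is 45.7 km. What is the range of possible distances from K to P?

The maximum is all hops collinear in one direction: 26.6 + 166.2 + 156.2 + 119.0 + 45.7 = 513.7.
The longest hop is 166.2; the others sum to 347.5. Since 166.2 ≤ 347.5, the path can fold back on itself completely, so the minimum distance is 0.

0 ≤ KP ≤ 513.7 km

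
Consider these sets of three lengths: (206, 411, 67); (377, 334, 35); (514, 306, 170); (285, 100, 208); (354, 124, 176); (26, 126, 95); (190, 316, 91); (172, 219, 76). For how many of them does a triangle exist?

(67,206,411): 67+206 ≤ 411 → not valid
(35,334,377): 35+334 ≤ 377 → not valid
(170,306,514): 170+306 ≤ 514 → not valid
(100,208,285): 100+208 > 285 → valid
(124,176,354): 124+176 ≤ 354 → not valid
(26,95,126): 26+95 ≤ 126 → not valid
(91,190,316): 91+190 ≤ 316 → not valid
(76,172,219): 76+172 > 219 → valid
2 of the 8 triples form a triangle.

2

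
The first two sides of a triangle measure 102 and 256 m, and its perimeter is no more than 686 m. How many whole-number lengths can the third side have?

Triangle inequality: 154 < x < 358. Perimeter ≤ 686 gives x ≤ 686 − 102 − 256 = 328.
So 154 < x ≤ 328; integers 155 through 328: 174 values.

174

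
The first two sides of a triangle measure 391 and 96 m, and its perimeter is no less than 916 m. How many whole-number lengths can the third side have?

58

Triangle inequality: 295 < x < 487. Perimeter ≥ 916 gives x ≥ 916 − 391 − 96 = 429.
So 429 ≤ x < 487; integers 429 through 486: 58 values.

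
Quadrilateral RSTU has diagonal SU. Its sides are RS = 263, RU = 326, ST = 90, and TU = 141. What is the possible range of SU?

63 < SU < 231

From triangle RSU: |263 − 326| < SU < 263 + 326, i.e. 63 < SU < 589.
From triangle TSU: 51 < SU < 231.
Both must hold, so SU lies in the intersection.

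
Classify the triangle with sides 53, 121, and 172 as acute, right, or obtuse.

obtuse

Compare the square of the longest side to the sum of squares of the other two: 53² + 121² = 17450 < 29584 = 172².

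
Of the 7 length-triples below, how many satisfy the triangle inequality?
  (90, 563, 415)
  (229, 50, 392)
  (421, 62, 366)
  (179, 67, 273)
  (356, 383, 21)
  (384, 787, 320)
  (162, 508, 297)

(90,415,563): 90+415 ≤ 563 → not valid
(50,229,392): 50+229 ≤ 392 → not valid
(62,366,421): 62+366 > 421 → valid
(67,179,273): 67+179 ≤ 273 → not valid
(21,356,383): 21+356 ≤ 383 → not valid
(320,384,787): 320+384 ≤ 787 → not valid
(162,297,508): 162+297 ≤ 508 → not valid
1 of the 7 triples forms a triangle.

1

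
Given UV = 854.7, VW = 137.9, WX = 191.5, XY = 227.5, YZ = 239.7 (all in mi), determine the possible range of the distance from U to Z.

58.1 ≤ UZ ≤ 1651.3 mi

The maximum is all hops collinear in one direction: 854.7 + 137.9 + 191.5 + 227.5 + 239.7 = 1651.3.
The longest hop is 854.7; the others sum to 796.6. Folding the others back against it leaves at least 854.7 − 796.6 = 58.1.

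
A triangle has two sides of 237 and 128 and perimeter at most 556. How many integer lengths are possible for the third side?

Triangle inequality: 109 < x < 365. Perimeter ≤ 556 gives x ≤ 556 − 237 − 128 = 191.
So 109 < x ≤ 191; integers 110 through 191: 82 values.

82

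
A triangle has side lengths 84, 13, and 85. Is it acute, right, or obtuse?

Compare the square of the longest side to the sum of squares of the other two: 13² + 84² = 7225 = 85².

right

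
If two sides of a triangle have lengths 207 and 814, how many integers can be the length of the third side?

The third side lies in the open interval (607, 1021).
Integers from 608 to 1020 inclusive: 1020 − 608 + 1 = 413.

413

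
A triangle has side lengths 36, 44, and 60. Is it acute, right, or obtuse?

Compare the square of the longest side to the sum of squares of the other two: 36² + 44² = 3232 < 3600 = 60².

obtuse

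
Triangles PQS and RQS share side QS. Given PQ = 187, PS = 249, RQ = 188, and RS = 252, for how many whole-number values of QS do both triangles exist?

From triangle PQS: 62 < QS < 436.
From triangle RQS: 64 < QS < 440.
Intersection: 64 < QS < 436, so integers 65 through 435: 371 values.

371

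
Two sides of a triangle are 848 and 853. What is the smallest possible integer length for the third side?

6

The third side must be strictly greater than |848 − 853| = 5.
The smallest integer above 5 is 6.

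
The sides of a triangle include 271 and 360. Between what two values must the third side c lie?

By the triangle inequality, c must be less than 271 + 360 = 631 and greater than |271 − 360| = 89.

89 < c < 631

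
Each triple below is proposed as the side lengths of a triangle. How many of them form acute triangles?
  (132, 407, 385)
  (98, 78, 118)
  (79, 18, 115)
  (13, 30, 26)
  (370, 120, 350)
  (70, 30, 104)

(132,407,385): 132²+385² = 165649 = 407² → right
(98,78,118): 78²+98² = 15688 > 13924 = 118² → acute
(79,18,115): 18+79 ≤ 115, not a triangle
(13,30,26): 13²+26² = 845 < 900 = 30² → obtuse
(370,120,350): 120²+350² = 136900 = 370² → right
(70,30,104): 30+70 ≤ 104, not a triangle
1 of the 6 is acute.

1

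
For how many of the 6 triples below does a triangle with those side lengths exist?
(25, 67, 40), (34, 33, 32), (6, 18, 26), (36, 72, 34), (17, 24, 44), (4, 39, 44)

1

(25,40,67): 25+40 ≤ 67 → not valid
(32,33,34): 32+33 > 34 → valid
(6,18,26): 6+18 ≤ 26 → not valid
(34,36,72): 34+36 ≤ 72 → not valid
(17,24,44): 17+24 ≤ 44 → not valid
(4,39,44): 4+39 ≤ 44 → not valid
1 of the 6 triples forms a triangle.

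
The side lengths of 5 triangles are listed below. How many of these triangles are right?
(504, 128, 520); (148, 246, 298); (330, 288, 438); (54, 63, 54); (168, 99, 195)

(504,128,520): 128²+504² = 270400 = 520² → right
(148,246,298): 148²+246² = 82420 < 88804 = 298² → obtuse
(330,288,438): 288²+330² = 191844 = 438² → right
(54,63,54): 54²+54² = 5832 > 3969 = 63² → acute
(168,99,195): 99²+168² = 38025 = 195² → right
3 of the 5 are right.

3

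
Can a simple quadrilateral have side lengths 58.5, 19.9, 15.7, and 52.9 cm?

A quadrilateral exists iff every side is shorter than the sum of the others — equivalently, the longest side is less than the sum of the rest.
Longest side 58.5 < 88.5 (sum of the remaining 3), so yes.

Yes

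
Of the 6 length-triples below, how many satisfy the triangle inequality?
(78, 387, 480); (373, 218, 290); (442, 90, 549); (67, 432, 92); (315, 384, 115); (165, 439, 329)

(78,387,480): 78+387 ≤ 480 → not valid
(218,290,373): 218+290 > 373 → valid
(90,442,549): 90+442 ≤ 549 → not valid
(67,92,432): 67+92 ≤ 432 → not valid
(115,315,384): 115+315 > 384 → valid
(165,329,439): 165+329 > 439 → valid
3 of the 6 triples form a triangle.

3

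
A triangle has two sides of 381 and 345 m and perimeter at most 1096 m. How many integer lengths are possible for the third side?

334

Triangle inequality: 36 < x < 726. Perimeter ≤ 1096 gives x ≤ 1096 − 381 − 345 = 370.
So 36 < x ≤ 370; integers 37 through 370: 334 values.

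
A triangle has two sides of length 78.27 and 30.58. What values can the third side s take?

47.69 < s < 108.85

By the triangle inequality, s must be less than 78.27 + 30.58 = 108.85 and greater than |78.27 − 30.58| = 47.69.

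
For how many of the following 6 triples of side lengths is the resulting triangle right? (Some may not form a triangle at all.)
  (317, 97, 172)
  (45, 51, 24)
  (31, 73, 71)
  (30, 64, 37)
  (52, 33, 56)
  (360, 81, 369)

(317,97,172): 97+172 ≤ 317, not a triangle
(45,51,24): 24²+45² = 2601 = 51² → right
(31,73,71): 31²+71² = 6002 > 5329 = 73² → acute
(30,64,37): 30²+37² = 2269 < 4096 = 64² → obtuse
(52,33,56): 33²+52² = 3793 > 3136 = 56² → acute
(360,81,369): 81²+360² = 136161 = 369² → right
2 of the 6 are right.

2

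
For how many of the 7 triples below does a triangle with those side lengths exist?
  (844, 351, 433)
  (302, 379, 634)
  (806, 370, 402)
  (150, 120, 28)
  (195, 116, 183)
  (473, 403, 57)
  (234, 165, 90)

(351,433,844): 351+433 ≤ 844 → not valid
(302,379,634): 302+379 > 634 → valid
(370,402,806): 370+402 ≤ 806 → not valid
(28,120,150): 28+120 ≤ 150 → not valid
(116,183,195): 116+183 > 195 → valid
(57,403,473): 57+403 ≤ 473 → not valid
(90,165,234): 90+165 > 234 → valid
3 of the 7 triples form a triangle.

3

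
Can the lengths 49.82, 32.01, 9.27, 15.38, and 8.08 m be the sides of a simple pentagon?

A pentagon exists iff every side is shorter than the sum of the others — equivalently, the longest side is less than the sum of the rest.
Longest side 49.82 < 64.74 (sum of the remaining 4), so yes.

Yes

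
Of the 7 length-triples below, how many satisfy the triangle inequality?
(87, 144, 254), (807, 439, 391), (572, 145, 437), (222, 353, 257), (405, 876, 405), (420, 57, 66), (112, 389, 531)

(87,144,254): 87+144 ≤ 254 → not valid
(391,439,807): 391+439 > 807 → valid
(145,437,572): 145+437 > 572 → valid
(222,257,353): 222+257 > 353 → valid
(405,405,876): 405+405 ≤ 876 → not valid
(57,66,420): 57+66 ≤ 420 → not valid
(112,389,531): 112+389 ≤ 531 → not valid
3 of the 7 triples form a triangle.

3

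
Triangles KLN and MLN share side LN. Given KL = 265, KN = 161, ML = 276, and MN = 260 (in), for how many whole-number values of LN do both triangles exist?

From triangle KLN: 104 < LN < 426.
From triangle MLN: 16 < LN < 536.
Intersection: 104 < LN < 426, so integers 105 through 425: 321 values.

321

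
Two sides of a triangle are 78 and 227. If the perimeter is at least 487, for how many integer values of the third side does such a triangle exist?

Triangle inequality: 149 < x < 305. Perimeter ≥ 487 gives x ≥ 487 − 78 − 227 = 182.
So 182 ≤ x < 305; integers 182 through 304: 123 values.

123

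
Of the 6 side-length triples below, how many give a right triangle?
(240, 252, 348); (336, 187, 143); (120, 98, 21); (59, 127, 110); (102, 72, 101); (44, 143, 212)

(240,252,348): 240²+252² = 121104 = 348² → right
(336,187,143): 143+187 ≤ 336, not a triangle
(120,98,21): 21+98 ≤ 120, not a triangle
(59,127,110): 59²+110² = 15581 < 16129 = 127² → obtuse
(102,72,101): 72²+101² = 15385 > 10404 = 102² → acute
(44,143,212): 44+143 ≤ 212, not a triangle
1 of the 6 is right.

1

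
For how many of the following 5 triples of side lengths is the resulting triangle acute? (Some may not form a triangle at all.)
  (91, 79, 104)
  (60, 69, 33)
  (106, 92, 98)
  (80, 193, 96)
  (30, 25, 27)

(91,79,104): 79²+91² = 14522 > 10816 = 104² → acute
(60,69,33): 33²+60² = 4689 < 4761 = 69² → obtuse
(106,92,98): 92²+98² = 18068 > 11236 = 106² → acute
(80,193,96): 80+96 ≤ 193, not a triangle
(30,25,27): 25²+27² = 1354 > 900 = 30² → acute
3 of the 5 are acute.

3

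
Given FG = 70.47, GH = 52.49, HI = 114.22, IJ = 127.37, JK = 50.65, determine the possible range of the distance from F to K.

The maximum is all hops collinear in one direction: 70.47 + 52.49 + 114.22 + 127.37 + 50.65 = 415.20.
The longest hop is 127.37; the others sum to 287.83. Since 127.37 ≤ 287.83, the path can fold back on itself completely, so the minimum distance is 0.

0 ≤ FK ≤ 415.20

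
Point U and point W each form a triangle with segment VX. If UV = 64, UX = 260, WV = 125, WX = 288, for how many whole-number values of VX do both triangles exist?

127

From triangle UVX: 196 < VX < 324.
From triangle WVX: 163 < VX < 413.
Intersection: 196 < VX < 324, so integers 197 through 323: 127 values.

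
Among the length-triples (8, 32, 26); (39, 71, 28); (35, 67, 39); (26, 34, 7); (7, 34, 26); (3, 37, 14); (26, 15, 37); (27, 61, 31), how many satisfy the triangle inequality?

3

(8,26,32): 8+26 > 32 → valid
(28,39,71): 28+39 ≤ 71 → not valid
(35,39,67): 35+39 > 67 → valid
(7,26,34): 7+26 ≤ 34 → not valid
(7,26,34): 7+26 ≤ 34 → not valid
(3,14,37): 3+14 ≤ 37 → not valid
(15,26,37): 15+26 > 37 → valid
(27,31,61): 27+31 ≤ 61 → not valid
3 of the 8 triples form a triangle.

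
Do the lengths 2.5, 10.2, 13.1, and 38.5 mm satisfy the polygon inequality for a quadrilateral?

For a quadrilateral, each side must be shorter than the sum of the others.
Here the longest side is 38.5, but the remaining 3 sides sum to only 25.8.

No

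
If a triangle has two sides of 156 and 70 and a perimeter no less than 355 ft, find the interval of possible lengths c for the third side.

129 ≤ c < 226

Triangle inequality alone gives 86 < c < 226.
The perimeter condition gives c ≥ 355 − 156 − 70 = 129.
Intersecting the two: 129 ≤ c < 226.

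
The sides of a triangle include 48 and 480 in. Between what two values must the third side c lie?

By the triangle inequality, c must be less than 48 + 480 = 528 and greater than |48 − 480| = 432.

432 < c < 528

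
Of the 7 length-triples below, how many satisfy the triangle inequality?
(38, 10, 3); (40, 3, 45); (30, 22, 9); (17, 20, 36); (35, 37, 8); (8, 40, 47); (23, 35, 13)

(3,10,38): 3+10 ≤ 38 → not valid
(3,40,45): 3+40 ≤ 45 → not valid
(9,22,30): 9+22 > 30 → valid
(17,20,36): 17+20 > 36 → valid
(8,35,37): 8+35 > 37 → valid
(8,40,47): 8+40 > 47 → valid
(13,23,35): 13+23 > 35 → valid
5 of the 7 triples form a triangle.

5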